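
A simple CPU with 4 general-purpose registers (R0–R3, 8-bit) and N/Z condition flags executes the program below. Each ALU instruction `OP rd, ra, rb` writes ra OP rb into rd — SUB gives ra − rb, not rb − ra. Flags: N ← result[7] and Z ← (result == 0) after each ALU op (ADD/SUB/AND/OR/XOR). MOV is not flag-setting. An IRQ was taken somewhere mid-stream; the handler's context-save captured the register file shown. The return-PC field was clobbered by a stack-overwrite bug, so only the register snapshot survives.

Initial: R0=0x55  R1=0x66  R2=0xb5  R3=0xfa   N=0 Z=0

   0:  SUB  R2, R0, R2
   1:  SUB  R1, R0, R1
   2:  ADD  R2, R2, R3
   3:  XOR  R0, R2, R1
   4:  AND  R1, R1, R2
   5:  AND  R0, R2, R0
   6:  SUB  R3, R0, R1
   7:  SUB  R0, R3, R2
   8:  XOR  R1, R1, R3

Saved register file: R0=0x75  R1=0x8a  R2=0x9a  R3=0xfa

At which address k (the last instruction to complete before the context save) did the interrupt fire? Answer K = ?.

K = 4

after  0: R0=0x55 R1=0x66 R2=0xa0 R3=0xfa  N=1 Z=0
after  1: R0=0x55 R1=0xef R2=0xa0 R3=0xfa  N=1 Z=0
after  2: R0=0x55 R1=0xef R2=0x9a R3=0xfa  N=1 Z=0
after  3: R0=0x75 R1=0xef R2=0x9a R3=0xfa  N=0 Z=0
after  4: R0=0x75 R1=0x8a R2=0x9a R3=0xfa  N=1 Z=0
-- IRQ taken; context saved, return-PC = 5 --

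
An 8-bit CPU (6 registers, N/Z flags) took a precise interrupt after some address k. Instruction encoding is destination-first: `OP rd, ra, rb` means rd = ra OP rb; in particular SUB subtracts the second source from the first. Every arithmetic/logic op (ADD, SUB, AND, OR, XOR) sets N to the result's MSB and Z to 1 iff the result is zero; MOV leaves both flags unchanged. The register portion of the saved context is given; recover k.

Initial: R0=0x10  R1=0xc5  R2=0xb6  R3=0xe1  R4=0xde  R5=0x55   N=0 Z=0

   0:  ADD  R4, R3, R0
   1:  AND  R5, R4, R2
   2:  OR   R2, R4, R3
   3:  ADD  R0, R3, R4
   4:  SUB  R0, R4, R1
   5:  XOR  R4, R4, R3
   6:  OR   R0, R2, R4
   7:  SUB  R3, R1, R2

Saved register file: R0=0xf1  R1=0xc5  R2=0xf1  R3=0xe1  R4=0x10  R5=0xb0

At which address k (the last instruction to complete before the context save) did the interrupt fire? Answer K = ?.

after  0: R0=0x10 R1=0xc5 R2=0xb6 R3=0xe1 R4=0xf1 R5=0x55  N=1 Z=0
after  1: R0=0x10 R1=0xc5 R2=0xb6 R3=0xe1 R4=0xf1 R5=0xb0  N=1 Z=0
after  2: R0=0x10 R1=0xc5 R2=0xf1 R3=0xe1 R4=0xf1 R5=0xb0  N=1 Z=0
after  3: R0=0xd2 R1=0xc5 R2=0xf1 R3=0xe1 R4=0xf1 R5=0xb0  N=1 Z=0
after  4: R0=0x2c R1=0xc5 R2=0xf1 R3=0xe1 R4=0xf1 R5=0xb0  N=0 Z=0
after  5: R0=0x2c R1=0xc5 R2=0xf1 R3=0xe1 R4=0x10 R5=0xb0  N=0 Z=0
after  6: R0=0xf1 R1=0xc5 R2=0xf1 R3=0xe1 R4=0x10 R5=0xb0  N=1 Z=0
-- IRQ taken; context saved, return-PC = 7 --

K = 6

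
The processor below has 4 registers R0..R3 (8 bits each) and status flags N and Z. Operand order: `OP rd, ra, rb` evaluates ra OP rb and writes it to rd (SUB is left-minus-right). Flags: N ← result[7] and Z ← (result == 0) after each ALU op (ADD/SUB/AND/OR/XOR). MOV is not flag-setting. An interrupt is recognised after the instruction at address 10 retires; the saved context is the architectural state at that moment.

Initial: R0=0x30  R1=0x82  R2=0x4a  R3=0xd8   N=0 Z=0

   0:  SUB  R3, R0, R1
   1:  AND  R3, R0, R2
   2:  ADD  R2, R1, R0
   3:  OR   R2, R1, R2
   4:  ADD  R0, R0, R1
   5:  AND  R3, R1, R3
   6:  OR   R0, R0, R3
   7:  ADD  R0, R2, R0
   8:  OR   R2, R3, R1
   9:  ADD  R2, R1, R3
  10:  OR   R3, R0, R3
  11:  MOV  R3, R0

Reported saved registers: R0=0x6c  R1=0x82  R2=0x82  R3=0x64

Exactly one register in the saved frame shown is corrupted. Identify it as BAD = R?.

after  0: R0=0x30 R1=0x82 R2=0x4a R3=0xae  N=1 Z=0
after  1: R0=0x30 R1=0x82 R2=0x4a R3=0x00  N=0 Z=1
after  2: R0=0x30 R1=0x82 R2=0xb2 R3=0x00  N=1 Z=0
after  3: R0=0x30 R1=0x82 R2=0xb2 R3=0x00  N=1 Z=0
after  4: R0=0xb2 R1=0x82 R2=0xb2 R3=0x00  N=1 Z=0
after  5: R0=0xb2 R1=0x82 R2=0xb2 R3=0x00  N=0 Z=1
after  6: R0=0xb2 R1=0x82 R2=0xb2 R3=0x00  N=1 Z=0
after  7: R0=0x64 R1=0x82 R2=0xb2 R3=0x00  N=0 Z=0
after  8: R0=0x64 R1=0x82 R2=0x82 R3=0x00  N=1 Z=0
after  9: R0=0x64 R1=0x82 R2=0x82 R3=0x00  N=1 Z=0
after 10: R0=0x64 R1=0x82 R2=0x82 R3=0x64  N=0 Z=0
-- IRQ taken; context saved, return-PC = 11 --
mismatch: R0: reported 0x6c vs actual 0x64

BAD = R0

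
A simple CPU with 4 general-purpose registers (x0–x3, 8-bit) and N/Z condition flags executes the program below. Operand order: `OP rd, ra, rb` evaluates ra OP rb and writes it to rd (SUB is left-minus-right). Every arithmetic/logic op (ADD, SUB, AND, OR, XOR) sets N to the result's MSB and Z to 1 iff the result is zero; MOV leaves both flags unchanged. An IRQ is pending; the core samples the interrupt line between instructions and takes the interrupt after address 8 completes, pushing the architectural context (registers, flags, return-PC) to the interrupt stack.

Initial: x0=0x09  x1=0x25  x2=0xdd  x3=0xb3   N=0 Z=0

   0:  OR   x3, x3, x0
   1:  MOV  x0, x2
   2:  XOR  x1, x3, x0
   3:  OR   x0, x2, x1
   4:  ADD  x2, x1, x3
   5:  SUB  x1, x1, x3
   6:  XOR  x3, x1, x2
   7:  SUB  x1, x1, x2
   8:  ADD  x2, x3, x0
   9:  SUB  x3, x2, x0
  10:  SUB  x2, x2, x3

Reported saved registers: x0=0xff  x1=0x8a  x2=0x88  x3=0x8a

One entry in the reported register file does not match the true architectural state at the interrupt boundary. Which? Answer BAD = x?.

BAD = x2

after  0: x0=0x09 x1=0x25 x2=0xdd x3=0xbb  N=1 Z=0
after  1: x0=0xdd x1=0x25 x2=0xdd x3=0xbb  N=1 Z=0
after  2: x0=0xdd x1=0x66 x2=0xdd x3=0xbb  N=0 Z=0
after  3: x0=0xff x1=0x66 x2=0xdd x3=0xbb  N=1 Z=0
after  4: x0=0xff x1=0x66 x2=0x21 x3=0xbb  N=0 Z=0
after  5: x0=0xff x1=0xab x2=0x21 x3=0xbb  N=1 Z=0
after  6: x0=0xff x1=0xab x2=0x21 x3=0x8a  N=1 Z=0
after  7: x0=0xff x1=0x8a x2=0x21 x3=0x8a  N=1 Z=0
after  8: x0=0xff x1=0x8a x2=0x89 x3=0x8a  N=1 Z=0
-- IRQ taken; context saved, return-PC = 9 --
mismatch: x2: reported 0x88 vs actual 0x89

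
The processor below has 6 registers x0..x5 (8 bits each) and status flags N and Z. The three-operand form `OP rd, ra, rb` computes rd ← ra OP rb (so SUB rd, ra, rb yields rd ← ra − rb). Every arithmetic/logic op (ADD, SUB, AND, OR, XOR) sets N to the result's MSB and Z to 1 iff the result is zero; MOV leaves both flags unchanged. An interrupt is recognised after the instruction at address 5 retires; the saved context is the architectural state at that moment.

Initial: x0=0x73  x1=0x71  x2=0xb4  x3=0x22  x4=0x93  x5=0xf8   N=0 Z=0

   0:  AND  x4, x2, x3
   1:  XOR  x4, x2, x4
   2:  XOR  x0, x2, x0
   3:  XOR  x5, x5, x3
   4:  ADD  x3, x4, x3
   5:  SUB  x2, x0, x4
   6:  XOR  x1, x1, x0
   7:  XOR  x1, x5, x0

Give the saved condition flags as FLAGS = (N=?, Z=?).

FLAGS = (N=0, Z=0)

after  0: x0=0x73 x1=0x71 x2=0xb4 x3=0x22 x4=0x20 x5=0xf8  N=0 Z=0
after  1: x0=0x73 x1=0x71 x2=0xb4 x3=0x22 x4=0x94 x5=0xf8  N=1 Z=0
after  2: x0=0xc7 x1=0x71 x2=0xb4 x3=0x22 x4=0x94 x5=0xf8  N=1 Z=0
after  3: x0=0xc7 x1=0x71 x2=0xb4 x3=0x22 x4=0x94 x5=0xda  N=1 Z=0
after  4: x0=0xc7 x1=0x71 x2=0xb4 x3=0xb6 x4=0x94 x5=0xda  N=1 Z=0
after  5: x0=0xc7 x1=0x71 x2=0x33 x3=0xb6 x4=0x94 x5=0xda  N=0 Z=0
-- IRQ taken; context saved, return-PC = 6 --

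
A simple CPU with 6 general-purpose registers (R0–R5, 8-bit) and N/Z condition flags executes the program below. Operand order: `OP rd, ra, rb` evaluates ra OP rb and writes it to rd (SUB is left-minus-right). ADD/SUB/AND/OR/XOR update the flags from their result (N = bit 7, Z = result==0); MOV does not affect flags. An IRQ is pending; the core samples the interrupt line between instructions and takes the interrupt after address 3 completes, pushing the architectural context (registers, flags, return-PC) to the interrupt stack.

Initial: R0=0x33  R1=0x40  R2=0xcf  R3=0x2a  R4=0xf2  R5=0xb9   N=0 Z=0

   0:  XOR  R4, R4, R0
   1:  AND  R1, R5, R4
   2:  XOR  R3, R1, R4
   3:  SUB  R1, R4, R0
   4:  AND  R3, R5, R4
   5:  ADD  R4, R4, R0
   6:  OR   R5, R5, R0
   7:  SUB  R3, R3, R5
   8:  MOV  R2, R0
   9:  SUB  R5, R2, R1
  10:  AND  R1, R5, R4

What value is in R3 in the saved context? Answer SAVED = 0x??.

SAVED = 0x40

after  0: R0=0x33 R1=0x40 R2=0xcf R3=0x2a R4=0xc1 R5=0xb9  N=1 Z=0
after  1: R0=0x33 R1=0x81 R2=0xcf R3=0x2a R4=0xc1 R5=0xb9  N=1 Z=0
after  2: R0=0x33 R1=0x81 R2=0xcf R3=0x40 R4=0xc1 R5=0xb9  N=0 Z=0
after  3: R0=0x33 R1=0x8e R2=0xcf R3=0x40 R4=0xc1 R5=0xb9  N=1 Z=0
-- IRQ taken; context saved, return-PC = 4 --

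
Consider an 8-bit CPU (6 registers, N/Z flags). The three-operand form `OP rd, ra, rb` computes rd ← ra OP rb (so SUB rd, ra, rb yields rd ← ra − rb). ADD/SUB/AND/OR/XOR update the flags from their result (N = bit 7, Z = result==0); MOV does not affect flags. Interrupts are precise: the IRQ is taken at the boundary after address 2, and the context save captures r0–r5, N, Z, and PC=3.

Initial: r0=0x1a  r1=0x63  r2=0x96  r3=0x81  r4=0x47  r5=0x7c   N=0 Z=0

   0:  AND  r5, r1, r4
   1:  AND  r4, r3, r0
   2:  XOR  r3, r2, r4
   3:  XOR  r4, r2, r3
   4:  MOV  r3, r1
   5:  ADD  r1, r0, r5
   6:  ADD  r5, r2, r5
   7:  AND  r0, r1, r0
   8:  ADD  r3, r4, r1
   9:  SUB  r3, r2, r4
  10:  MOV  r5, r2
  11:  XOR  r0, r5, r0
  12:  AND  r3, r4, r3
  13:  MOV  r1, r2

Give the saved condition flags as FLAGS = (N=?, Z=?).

after  0: r0=0x1a r1=0x63 r2=0x96 r3=0x81 r4=0x47 r5=0x43  N=0 Z=0
after  1: r0=0x1a r1=0x63 r2=0x96 r3=0x81 r4=0x00 r5=0x43  N=0 Z=1
after  2: r0=0x1a r1=0x63 r2=0x96 r3=0x96 r4=0x00 r5=0x43  N=1 Z=0
-- IRQ taken; context saved, return-PC = 3 --

FLAGS = (N=1, Z=0)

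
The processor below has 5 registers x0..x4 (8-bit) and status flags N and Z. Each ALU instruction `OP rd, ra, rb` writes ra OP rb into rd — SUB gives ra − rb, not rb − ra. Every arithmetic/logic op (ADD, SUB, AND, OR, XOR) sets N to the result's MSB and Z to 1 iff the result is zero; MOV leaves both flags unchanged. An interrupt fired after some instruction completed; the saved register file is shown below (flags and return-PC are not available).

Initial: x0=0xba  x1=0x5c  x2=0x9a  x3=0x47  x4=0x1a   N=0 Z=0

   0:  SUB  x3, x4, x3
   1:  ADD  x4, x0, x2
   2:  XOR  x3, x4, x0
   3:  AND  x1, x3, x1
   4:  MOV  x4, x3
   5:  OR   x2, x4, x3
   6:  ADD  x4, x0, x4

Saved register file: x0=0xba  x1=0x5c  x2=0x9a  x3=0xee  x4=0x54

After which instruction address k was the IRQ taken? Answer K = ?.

after  0: x0=0xba x1=0x5c x2=0x9a x3=0xd3 x4=0x1a  N=1 Z=0
after  1: x0=0xba x1=0x5c x2=0x9a x3=0xd3 x4=0x54  N=0 Z=0
after  2: x0=0xba x1=0x5c x2=0x9a x3=0xee x4=0x54  N=1 Z=0
-- IRQ taken; context saved, return-PC = 3 --

K = 2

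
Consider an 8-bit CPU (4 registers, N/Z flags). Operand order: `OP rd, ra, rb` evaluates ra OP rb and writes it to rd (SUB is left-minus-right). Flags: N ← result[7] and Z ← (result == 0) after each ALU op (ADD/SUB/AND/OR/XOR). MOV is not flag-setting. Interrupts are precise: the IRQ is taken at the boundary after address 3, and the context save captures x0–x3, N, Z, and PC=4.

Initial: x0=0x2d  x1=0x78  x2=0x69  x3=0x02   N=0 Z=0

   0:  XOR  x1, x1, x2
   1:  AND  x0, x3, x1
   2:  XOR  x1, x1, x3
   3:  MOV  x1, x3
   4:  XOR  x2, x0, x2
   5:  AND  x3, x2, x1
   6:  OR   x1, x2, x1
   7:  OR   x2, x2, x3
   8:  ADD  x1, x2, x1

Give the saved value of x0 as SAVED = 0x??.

SAVED = 0x00

after  0: x0=0x2d x1=0x11 x2=0x69 x3=0x02  N=0 Z=0
after  1: x0=0x00 x1=0x11 x2=0x69 x3=0x02  N=0 Z=1
after  2: x0=0x00 x1=0x13 x2=0x69 x3=0x02  N=0 Z=0
after  3: x0=0x00 x1=0x02 x2=0x69 x3=0x02  N=0 Z=0
-- IRQ taken; context saved, return-PC = 4 --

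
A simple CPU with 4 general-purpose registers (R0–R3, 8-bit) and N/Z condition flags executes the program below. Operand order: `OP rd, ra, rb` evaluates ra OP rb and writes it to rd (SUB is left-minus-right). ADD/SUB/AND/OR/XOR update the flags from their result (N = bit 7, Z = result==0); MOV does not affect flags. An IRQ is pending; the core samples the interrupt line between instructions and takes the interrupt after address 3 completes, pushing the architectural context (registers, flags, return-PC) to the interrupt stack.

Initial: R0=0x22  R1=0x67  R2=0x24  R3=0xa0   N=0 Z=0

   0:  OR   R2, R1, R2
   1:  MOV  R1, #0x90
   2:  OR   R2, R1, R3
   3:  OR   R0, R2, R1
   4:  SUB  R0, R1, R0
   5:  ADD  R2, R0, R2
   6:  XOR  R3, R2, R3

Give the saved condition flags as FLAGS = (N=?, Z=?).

after  0: R0=0x22 R1=0x67 R2=0x67 R3=0xa0  N=0 Z=0
after  1: R0=0x22 R1=0x90 R2=0x67 R3=0xa0  N=0 Z=0
after  2: R0=0x22 R1=0x90 R2=0xb0 R3=0xa0  N=1 Z=0
after  3: R0=0xb0 R1=0x90 R2=0xb0 R3=0xa0  N=1 Z=0
-- IRQ taken; context saved, return-PC = 4 --

FLAGS = (N=1, Z=0)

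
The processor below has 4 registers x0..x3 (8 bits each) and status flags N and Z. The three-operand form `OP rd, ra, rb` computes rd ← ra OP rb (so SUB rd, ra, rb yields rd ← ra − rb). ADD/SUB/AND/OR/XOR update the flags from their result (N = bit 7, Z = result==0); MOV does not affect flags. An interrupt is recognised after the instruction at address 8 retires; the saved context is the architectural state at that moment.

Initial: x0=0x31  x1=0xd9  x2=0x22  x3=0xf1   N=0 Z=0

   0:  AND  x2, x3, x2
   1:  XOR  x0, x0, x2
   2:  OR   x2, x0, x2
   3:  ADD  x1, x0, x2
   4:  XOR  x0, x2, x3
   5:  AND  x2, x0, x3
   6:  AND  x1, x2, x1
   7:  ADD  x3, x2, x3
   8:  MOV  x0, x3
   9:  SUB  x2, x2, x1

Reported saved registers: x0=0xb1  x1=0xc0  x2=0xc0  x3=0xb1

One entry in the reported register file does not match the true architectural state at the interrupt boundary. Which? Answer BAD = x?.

BAD = x1

after  0: x0=0x31 x1=0xd9 x2=0x20 x3=0xf1  N=0 Z=0
after  1: x0=0x11 x1=0xd9 x2=0x20 x3=0xf1  N=0 Z=0
after  2: x0=0x11 x1=0xd9 x2=0x31 x3=0xf1  N=0 Z=0
after  3: x0=0x11 x1=0x42 x2=0x31 x3=0xf1  N=0 Z=0
after  4: x0=0xc0 x1=0x42 x2=0x31 x3=0xf1  N=1 Z=0
after  5: x0=0xc0 x1=0x42 x2=0xc0 x3=0xf1  N=1 Z=0
after  6: x0=0xc0 x1=0x40 x2=0xc0 x3=0xf1  N=0 Z=0
after  7: x0=0xc0 x1=0x40 x2=0xc0 x3=0xb1  N=1 Z=0
after  8: x0=0xb1 x1=0x40 x2=0xc0 x3=0xb1  N=1 Z=0
-- IRQ taken; context saved, return-PC = 9 --
mismatch: x1: reported 0xc0 vs actual 0x40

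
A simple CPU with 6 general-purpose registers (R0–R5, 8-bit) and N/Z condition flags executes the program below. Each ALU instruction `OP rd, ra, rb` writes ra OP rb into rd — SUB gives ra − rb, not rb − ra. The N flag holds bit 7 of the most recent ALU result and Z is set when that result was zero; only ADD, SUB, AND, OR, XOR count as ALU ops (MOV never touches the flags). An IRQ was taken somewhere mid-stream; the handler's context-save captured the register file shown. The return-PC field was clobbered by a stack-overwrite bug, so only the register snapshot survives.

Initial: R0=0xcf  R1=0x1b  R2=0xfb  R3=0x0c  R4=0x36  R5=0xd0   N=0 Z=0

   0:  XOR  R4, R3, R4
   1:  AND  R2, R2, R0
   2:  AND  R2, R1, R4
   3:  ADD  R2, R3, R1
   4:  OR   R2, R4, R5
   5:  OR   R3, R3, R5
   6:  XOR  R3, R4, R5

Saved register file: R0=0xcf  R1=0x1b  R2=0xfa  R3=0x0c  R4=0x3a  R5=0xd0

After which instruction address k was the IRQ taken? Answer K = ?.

after  0: R0=0xcf R1=0x1b R2=0xfb R3=0x0c R4=0x3a R5=0xd0  N=0 Z=0
after  1: R0=0xcf R1=0x1b R2=0xcb R3=0x0c R4=0x3a R5=0xd0  N=1 Z=0
after  2: R0=0xcf R1=0x1b R2=0x1a R3=0x0c R4=0x3a R5=0xd0  N=0 Z=0
after  3: R0=0xcf R1=0x1b R2=0x27 R3=0x0c R4=0x3a R5=0xd0  N=0 Z=0
after  4: R0=0xcf R1=0x1b R2=0xfa R3=0x0c R4=0x3a R5=0xd0  N=1 Z=0
-- IRQ taken; context saved, return-PC = 5 --

K = 4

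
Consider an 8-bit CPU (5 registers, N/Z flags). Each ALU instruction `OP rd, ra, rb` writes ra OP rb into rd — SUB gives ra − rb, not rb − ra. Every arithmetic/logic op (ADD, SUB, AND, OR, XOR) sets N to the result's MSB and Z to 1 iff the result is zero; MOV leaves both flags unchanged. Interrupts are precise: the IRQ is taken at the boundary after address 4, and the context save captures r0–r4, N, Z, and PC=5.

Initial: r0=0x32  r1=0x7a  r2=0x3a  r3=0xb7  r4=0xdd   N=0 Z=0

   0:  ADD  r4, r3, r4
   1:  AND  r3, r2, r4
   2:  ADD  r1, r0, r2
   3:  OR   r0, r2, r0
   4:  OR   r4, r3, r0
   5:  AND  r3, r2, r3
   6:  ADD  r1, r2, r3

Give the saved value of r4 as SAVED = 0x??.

SAVED = 0x3a

after  0: r0=0x32 r1=0x7a r2=0x3a r3=0xb7 r4=0x94  N=1 Z=0
after  1: r0=0x32 r1=0x7a r2=0x3a r3=0x10 r4=0x94  N=0 Z=0
after  2: r0=0x32 r1=0x6c r2=0x3a r3=0x10 r4=0x94  N=0 Z=0
after  3: r0=0x3a r1=0x6c r2=0x3a r3=0x10 r4=0x94  N=0 Z=0
after  4: r0=0x3a r1=0x6c r2=0x3a r3=0x10 r4=0x3a  N=0 Z=0
-- IRQ taken; context saved, return-PC = 5 --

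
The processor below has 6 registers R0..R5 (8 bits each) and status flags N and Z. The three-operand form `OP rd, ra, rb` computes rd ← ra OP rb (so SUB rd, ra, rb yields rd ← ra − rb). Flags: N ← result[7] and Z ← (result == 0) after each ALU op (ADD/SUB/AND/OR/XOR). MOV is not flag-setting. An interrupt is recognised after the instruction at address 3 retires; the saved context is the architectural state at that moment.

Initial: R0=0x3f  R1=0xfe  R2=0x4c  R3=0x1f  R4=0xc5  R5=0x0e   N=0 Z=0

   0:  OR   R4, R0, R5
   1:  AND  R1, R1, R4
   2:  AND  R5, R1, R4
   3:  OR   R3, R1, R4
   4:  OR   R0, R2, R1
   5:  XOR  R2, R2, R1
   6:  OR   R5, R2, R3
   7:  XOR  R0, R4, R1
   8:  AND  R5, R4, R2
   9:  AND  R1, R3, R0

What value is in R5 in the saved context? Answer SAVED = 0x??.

SAVED = 0x3e

after  0: R0=0x3f R1=0xfe R2=0x4c R3=0x1f R4=0x3f R5=0x0e  N=0 Z=0
after  1: R0=0x3f R1=0x3e R2=0x4c R3=0x1f R4=0x3f R5=0x0e  N=0 Z=0
after  2: R0=0x3f R1=0x3e R2=0x4c R3=0x1f R4=0x3f R5=0x3e  N=0 Z=0
after  3: R0=0x3f R1=0x3e R2=0x4c R3=0x3f R4=0x3f R5=0x3e  N=0 Z=0
-- IRQ taken; context saved, return-PC = 4 --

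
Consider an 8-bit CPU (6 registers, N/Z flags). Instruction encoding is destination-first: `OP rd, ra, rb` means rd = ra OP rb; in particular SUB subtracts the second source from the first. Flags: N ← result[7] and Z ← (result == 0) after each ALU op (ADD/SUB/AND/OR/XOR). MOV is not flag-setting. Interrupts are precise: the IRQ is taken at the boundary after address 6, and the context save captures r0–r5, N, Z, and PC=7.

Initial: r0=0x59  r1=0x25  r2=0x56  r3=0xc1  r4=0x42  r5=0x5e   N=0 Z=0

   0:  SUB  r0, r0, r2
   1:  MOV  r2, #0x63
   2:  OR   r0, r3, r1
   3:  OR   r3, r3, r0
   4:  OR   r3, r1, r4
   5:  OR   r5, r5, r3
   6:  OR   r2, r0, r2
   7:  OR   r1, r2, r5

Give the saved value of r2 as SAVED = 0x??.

after  0: r0=0x03 r1=0x25 r2=0x56 r3=0xc1 r4=0x42 r5=0x5e  N=0 Z=0
after  1: r0=0x03 r1=0x25 r2=0x63 r3=0xc1 r4=0x42 r5=0x5e  N=0 Z=0
after  2: r0=0xe5 r1=0x25 r2=0x63 r3=0xc1 r4=0x42 r5=0x5e  N=1 Z=0
after  3: r0=0xe5 r1=0x25 r2=0x63 r3=0xe5 r4=0x42 r5=0x5e  N=1 Z=0
after  4: r0=0xe5 r1=0x25 r2=0x63 r3=0x67 r4=0x42 r5=0x5e  N=0 Z=0
after  5: r0=0xe5 r1=0x25 r2=0x63 r3=0x67 r4=0x42 r5=0x7f  N=0 Z=0
after  6: r0=0xe5 r1=0x25 r2=0xe7 r3=0x67 r4=0x42 r5=0x7f  N=1 Z=0
-- IRQ taken; context saved, return-PC = 7 --

SAVED = 0xe7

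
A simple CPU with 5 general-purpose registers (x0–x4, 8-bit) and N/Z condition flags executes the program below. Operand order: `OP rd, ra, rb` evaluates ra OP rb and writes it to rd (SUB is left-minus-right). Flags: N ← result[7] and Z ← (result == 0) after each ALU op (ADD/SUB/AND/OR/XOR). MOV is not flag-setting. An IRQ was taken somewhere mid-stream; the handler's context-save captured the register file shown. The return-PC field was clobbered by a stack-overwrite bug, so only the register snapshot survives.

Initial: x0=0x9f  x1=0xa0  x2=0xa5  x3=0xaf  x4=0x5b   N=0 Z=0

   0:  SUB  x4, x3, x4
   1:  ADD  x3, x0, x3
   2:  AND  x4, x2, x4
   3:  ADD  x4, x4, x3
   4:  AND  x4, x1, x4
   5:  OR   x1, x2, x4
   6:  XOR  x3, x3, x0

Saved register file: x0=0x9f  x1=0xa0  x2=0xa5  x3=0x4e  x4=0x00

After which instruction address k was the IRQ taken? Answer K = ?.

K = 4

after  0: x0=0x9f x1=0xa0 x2=0xa5 x3=0xaf x4=0x54  N=0 Z=0
after  1: x0=0x9f x1=0xa0 x2=0xa5 x3=0x4e x4=0x54  N=0 Z=0
after  2: x0=0x9f x1=0xa0 x2=0xa5 x3=0x4e x4=0x04  N=0 Z=0
after  3: x0=0x9f x1=0xa0 x2=0xa5 x3=0x4e x4=0x52  N=0 Z=0
after  4: x0=0x9f x1=0xa0 x2=0xa5 x3=0x4e x4=0x00  N=0 Z=1
-- IRQ taken; context saved, return-PC = 5 --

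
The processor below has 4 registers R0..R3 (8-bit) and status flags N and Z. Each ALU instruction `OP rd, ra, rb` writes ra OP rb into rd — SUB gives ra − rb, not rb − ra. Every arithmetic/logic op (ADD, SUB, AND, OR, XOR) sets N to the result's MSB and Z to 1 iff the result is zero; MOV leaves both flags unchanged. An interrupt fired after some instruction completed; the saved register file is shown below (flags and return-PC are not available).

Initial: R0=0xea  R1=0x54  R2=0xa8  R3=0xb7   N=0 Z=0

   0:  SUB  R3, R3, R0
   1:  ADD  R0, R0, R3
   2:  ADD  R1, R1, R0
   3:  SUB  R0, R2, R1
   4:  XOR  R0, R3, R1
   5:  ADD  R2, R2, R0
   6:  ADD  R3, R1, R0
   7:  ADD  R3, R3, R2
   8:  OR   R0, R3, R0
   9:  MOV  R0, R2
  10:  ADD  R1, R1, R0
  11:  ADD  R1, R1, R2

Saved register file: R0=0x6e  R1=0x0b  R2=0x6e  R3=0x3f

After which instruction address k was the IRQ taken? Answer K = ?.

K = 9

after  0: R0=0xea R1=0x54 R2=0xa8 R3=0xcd  N=1 Z=0
after  1: R0=0xb7 R1=0x54 R2=0xa8 R3=0xcd  N=1 Z=0
after  2: R0=0xb7 R1=0x0b R2=0xa8 R3=0xcd  N=0 Z=0
after  3: R0=0x9d R1=0x0b R2=0xa8 R3=0xcd  N=1 Z=0
after  4: R0=0xc6 R1=0x0b R2=0xa8 R3=0xcd  N=1 Z=0
after  5: R0=0xc6 R1=0x0b R2=0x6e R3=0xcd  N=0 Z=0
after  6: R0=0xc6 R1=0x0b R2=0x6e R3=0xd1  N=1 Z=0
after  7: R0=0xc6 R1=0x0b R2=0x6e R3=0x3f  N=0 Z=0
after  8: R0=0xff R1=0x0b R2=0x6e R3=0x3f  N=1 Z=0
after  9: R0=0x6e R1=0x0b R2=0x6e R3=0x3f  N=1 Z=0
-- IRQ taken; context saved, return-PC = 10 --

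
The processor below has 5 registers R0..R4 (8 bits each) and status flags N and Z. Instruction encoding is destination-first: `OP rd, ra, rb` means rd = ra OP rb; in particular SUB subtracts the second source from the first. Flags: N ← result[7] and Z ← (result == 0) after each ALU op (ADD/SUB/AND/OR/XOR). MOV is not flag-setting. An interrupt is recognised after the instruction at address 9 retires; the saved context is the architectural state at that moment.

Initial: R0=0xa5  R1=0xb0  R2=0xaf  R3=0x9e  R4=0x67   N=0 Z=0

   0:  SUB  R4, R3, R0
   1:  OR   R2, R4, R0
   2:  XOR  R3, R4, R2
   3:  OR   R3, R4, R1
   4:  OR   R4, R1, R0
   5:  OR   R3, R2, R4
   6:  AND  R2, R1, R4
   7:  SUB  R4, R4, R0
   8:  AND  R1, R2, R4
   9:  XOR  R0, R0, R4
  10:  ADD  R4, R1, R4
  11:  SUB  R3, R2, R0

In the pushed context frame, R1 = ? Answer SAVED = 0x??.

after  0: R0=0xa5 R1=0xb0 R2=0xaf R3=0x9e R4=0xf9  N=1 Z=0
after  1: R0=0xa5 R1=0xb0 R2=0xfd R3=0x9e R4=0xf9  N=1 Z=0
after  2: R0=0xa5 R1=0xb0 R2=0xfd R3=0x04 R4=0xf9  N=0 Z=0
after  3: R0=0xa5 R1=0xb0 R2=0xfd R3=0xf9 R4=0xf9  N=1 Z=0
after  4: R0=0xa5 R1=0xb0 R2=0xfd R3=0xf9 R4=0xb5  N=1 Z=0
after  5: R0=0xa5 R1=0xb0 R2=0xfd R3=0xfd R4=0xb5  N=1 Z=0
after  6: R0=0xa5 R1=0xb0 R2=0xb0 R3=0xfd R4=0xb5  N=1 Z=0
after  7: R0=0xa5 R1=0xb0 R2=0xb0 R3=0xfd R4=0x10  N=0 Z=0
after  8: R0=0xa5 R1=0x10 R2=0xb0 R3=0xfd R4=0x10  N=0 Z=0
after  9: R0=0xb5 R1=0x10 R2=0xb0 R3=0xfd R4=0x10  N=1 Z=0
-- IRQ taken; context saved, return-PC = 10 --

SAVED = 0x10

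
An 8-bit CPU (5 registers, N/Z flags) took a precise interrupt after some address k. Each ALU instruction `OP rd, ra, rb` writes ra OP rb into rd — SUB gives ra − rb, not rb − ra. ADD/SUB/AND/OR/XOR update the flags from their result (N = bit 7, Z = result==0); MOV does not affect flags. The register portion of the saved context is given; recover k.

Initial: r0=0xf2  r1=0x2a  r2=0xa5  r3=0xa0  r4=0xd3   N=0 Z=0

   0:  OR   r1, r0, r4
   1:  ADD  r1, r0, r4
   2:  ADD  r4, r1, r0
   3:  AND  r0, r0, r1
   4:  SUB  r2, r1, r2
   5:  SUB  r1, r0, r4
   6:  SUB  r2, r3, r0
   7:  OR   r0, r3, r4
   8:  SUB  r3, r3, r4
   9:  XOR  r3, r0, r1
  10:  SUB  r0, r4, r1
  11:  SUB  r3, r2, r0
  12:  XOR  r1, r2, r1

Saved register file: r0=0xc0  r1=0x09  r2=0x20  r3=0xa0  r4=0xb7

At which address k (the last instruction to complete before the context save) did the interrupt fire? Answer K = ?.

after  0: r0=0xf2 r1=0xf3 r2=0xa5 r3=0xa0 r4=0xd3  N=1 Z=0
after  1: r0=0xf2 r1=0xc5 r2=0xa5 r3=0xa0 r4=0xd3  N=1 Z=0
after  2: r0=0xf2 r1=0xc5 r2=0xa5 r3=0xa0 r4=0xb7  N=1 Z=0
after  3: r0=0xc0 r1=0xc5 r2=0xa5 r3=0xa0 r4=0xb7  N=1 Z=0
after  4: r0=0xc0 r1=0xc5 r2=0x20 r3=0xa0 r4=0xb7  N=0 Z=0
after  5: r0=0xc0 r1=0x09 r2=0x20 r3=0xa0 r4=0xb7  N=0 Z=0
-- IRQ taken; context saved, return-PC = 6 --

K = 5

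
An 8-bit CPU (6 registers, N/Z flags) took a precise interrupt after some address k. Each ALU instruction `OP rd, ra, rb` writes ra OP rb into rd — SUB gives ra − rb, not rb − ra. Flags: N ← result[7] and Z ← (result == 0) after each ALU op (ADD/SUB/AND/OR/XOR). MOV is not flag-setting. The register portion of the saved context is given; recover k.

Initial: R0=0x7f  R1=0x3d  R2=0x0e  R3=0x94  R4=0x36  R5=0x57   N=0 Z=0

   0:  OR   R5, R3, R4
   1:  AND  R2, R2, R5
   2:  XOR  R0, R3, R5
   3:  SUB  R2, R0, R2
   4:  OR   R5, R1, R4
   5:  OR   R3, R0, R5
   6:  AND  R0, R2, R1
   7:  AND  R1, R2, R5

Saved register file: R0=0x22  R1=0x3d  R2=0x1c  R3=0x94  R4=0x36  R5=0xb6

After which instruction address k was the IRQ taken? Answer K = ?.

K = 3

after  0: R0=0x7f R1=0x3d R2=0x0e R3=0x94 R4=0x36 R5=0xb6  N=1 Z=0
after  1: R0=0x7f R1=0x3d R2=0x06 R3=0x94 R4=0x36 R5=0xb6  N=0 Z=0
after  2: R0=0x22 R1=0x3d R2=0x06 R3=0x94 R4=0x36 R5=0xb6  N=0 Z=0
after  3: R0=0x22 R1=0x3d R2=0x1c R3=0x94 R4=0x36 R5=0xb6  N=0 Z=0
-- IRQ taken; context saved, return-PC = 4 --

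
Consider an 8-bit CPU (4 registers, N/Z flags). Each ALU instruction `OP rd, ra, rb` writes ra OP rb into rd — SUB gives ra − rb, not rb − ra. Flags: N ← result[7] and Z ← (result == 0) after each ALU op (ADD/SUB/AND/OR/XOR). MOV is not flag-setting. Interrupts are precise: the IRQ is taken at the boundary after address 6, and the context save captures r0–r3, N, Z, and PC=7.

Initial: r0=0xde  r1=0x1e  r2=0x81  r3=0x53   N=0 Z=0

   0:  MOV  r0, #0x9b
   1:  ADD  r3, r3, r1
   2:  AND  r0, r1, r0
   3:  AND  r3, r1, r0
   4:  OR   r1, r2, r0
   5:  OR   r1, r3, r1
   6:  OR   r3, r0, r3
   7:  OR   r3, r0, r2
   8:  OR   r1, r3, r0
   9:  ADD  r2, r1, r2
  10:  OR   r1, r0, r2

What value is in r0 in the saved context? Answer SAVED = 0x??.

after  0: r0=0x9b r1=0x1e r2=0x81 r3=0x53  N=0 Z=0
after  1: r0=0x9b r1=0x1e r2=0x81 r3=0x71  N=0 Z=0
after  2: r0=0x1a r1=0x1e r2=0x81 r3=0x71  N=0 Z=0
after  3: r0=0x1a r1=0x1e r2=0x81 r3=0x1a  N=0 Z=0
after  4: r0=0x1a r1=0x9b r2=0x81 r3=0x1a  N=1 Z=0
after  5: r0=0x1a r1=0x9b r2=0x81 r3=0x1a  N=1 Z=0
after  6: r0=0x1a r1=0x9b r2=0x81 r3=0x1a  N=0 Z=0
-- IRQ taken; context saved, return-PC = 7 --

SAVED = 0x1a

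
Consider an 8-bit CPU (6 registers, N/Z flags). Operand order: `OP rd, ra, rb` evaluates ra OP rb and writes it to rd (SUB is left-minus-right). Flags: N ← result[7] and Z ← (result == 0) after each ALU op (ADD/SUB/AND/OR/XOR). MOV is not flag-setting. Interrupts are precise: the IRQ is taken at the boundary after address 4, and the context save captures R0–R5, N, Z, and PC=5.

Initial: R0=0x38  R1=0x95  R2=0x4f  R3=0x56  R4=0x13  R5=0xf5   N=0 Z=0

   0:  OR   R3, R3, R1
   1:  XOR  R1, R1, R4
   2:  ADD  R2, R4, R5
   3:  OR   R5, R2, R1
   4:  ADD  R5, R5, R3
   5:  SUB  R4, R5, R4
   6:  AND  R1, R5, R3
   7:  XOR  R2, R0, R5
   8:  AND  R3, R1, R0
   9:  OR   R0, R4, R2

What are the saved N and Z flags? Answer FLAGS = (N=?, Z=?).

after  0: R0=0x38 R1=0x95 R2=0x4f R3=0xd7 R4=0x13 R5=0xf5  N=1 Z=0
after  1: R0=0x38 R1=0x86 R2=0x4f R3=0xd7 R4=0x13 R5=0xf5  N=1 Z=0
after  2: R0=0x38 R1=0x86 R2=0x08 R3=0xd7 R4=0x13 R5=0xf5  N=0 Z=0
after  3: R0=0x38 R1=0x86 R2=0x08 R3=0xd7 R4=0x13 R5=0x8e  N=1 Z=0
after  4: R0=0x38 R1=0x86 R2=0x08 R3=0xd7 R4=0x13 R5=0x65  N=0 Z=0
-- IRQ taken; context saved, return-PC = 5 --

FLAGS = (N=0, Z=0)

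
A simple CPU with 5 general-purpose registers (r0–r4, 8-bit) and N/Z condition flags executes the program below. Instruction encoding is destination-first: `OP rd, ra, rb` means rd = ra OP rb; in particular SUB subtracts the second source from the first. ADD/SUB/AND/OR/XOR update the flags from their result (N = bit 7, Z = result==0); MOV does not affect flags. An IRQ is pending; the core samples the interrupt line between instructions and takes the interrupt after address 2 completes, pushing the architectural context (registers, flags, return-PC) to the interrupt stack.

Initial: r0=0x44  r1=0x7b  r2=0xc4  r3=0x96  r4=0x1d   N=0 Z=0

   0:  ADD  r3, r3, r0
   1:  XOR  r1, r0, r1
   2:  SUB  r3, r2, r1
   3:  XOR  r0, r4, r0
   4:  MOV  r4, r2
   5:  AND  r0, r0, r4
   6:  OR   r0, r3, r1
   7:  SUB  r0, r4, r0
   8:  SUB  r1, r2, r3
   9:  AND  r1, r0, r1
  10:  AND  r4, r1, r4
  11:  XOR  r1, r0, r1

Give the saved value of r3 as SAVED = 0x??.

after  0: r0=0x44 r1=0x7b r2=0xc4 r3=0xda r4=0x1d  N=1 Z=0
after  1: r0=0x44 r1=0x3f r2=0xc4 r3=0xda r4=0x1d  N=0 Z=0
after  2: r0=0x44 r1=0x3f r2=0xc4 r3=0x85 r4=0x1d  N=1 Z=0
-- IRQ taken; context saved, return-PC = 3 --

SAVED = 0x85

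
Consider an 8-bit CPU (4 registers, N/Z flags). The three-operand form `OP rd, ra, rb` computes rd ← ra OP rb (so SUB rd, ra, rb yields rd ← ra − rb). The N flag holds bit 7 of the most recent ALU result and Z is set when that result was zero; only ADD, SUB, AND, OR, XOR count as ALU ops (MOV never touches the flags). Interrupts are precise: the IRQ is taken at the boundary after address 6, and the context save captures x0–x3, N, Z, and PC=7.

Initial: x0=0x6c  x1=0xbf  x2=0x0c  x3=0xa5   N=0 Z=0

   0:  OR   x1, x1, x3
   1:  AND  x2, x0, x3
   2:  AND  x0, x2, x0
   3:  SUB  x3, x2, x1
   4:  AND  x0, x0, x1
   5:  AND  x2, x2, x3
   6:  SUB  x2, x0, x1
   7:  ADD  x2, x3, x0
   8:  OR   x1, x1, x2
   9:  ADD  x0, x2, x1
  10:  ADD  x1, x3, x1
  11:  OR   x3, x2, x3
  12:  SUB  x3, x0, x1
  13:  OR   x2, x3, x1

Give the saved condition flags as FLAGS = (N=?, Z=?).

FLAGS = (N=0, Z=0)

after  0: x0=0x6c x1=0xbf x2=0x0c x3=0xa5  N=1 Z=0
after  1: x0=0x6c x1=0xbf x2=0x24 x3=0xa5  N=0 Z=0
after  2: x0=0x24 x1=0xbf x2=0x24 x3=0xa5  N=0 Z=0
after  3: x0=0x24 x1=0xbf x2=0x24 x3=0x65  N=0 Z=0
after  4: x0=0x24 x1=0xbf x2=0x24 x3=0x65  N=0 Z=0
after  5: x0=0x24 x1=0xbf x2=0x24 x3=0x65  N=0 Z=0
after  6: x0=0x24 x1=0xbf x2=0x65 x3=0x65  N=0 Z=0
-- IRQ taken; context saved, return-PC = 7 --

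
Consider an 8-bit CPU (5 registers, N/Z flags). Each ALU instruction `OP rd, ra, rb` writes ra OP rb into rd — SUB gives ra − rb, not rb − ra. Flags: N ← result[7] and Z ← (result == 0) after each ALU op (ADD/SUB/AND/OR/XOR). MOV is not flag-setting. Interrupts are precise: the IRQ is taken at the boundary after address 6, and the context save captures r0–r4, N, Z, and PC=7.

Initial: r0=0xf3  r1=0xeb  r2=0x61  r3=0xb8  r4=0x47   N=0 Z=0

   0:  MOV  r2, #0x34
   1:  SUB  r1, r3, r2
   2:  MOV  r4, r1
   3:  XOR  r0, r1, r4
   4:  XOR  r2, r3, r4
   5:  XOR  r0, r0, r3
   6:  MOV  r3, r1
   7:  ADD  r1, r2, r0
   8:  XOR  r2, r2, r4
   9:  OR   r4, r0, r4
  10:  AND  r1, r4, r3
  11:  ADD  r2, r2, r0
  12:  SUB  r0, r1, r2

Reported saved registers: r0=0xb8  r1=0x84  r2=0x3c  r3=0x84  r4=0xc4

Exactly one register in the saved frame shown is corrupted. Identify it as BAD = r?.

BAD = r4

after  0: r0=0xf3 r1=0xeb r2=0x34 r3=0xb8 r4=0x47  N=0 Z=0
after  1: r0=0xf3 r1=0x84 r2=0x34 r3=0xb8 r4=0x47  N=1 Z=0
after  2: r0=0xf3 r1=0x84 r2=0x34 r3=0xb8 r4=0x84  N=1 Z=0
after  3: r0=0x00 r1=0x84 r2=0x34 r3=0xb8 r4=0x84  N=0 Z=1
after  4: r0=0x00 r1=0x84 r2=0x3c r3=0xb8 r4=0x84  N=0 Z=0
after  5: r0=0xb8 r1=0x84 r2=0x3c r3=0xb8 r4=0x84  N=1 Z=0
after  6: r0=0xb8 r1=0x84 r2=0x3c r3=0x84 r4=0x84  N=1 Z=0
-- IRQ taken; context saved, return-PC = 7 --
mismatch: r4: reported 0xc4 vs actual 0x84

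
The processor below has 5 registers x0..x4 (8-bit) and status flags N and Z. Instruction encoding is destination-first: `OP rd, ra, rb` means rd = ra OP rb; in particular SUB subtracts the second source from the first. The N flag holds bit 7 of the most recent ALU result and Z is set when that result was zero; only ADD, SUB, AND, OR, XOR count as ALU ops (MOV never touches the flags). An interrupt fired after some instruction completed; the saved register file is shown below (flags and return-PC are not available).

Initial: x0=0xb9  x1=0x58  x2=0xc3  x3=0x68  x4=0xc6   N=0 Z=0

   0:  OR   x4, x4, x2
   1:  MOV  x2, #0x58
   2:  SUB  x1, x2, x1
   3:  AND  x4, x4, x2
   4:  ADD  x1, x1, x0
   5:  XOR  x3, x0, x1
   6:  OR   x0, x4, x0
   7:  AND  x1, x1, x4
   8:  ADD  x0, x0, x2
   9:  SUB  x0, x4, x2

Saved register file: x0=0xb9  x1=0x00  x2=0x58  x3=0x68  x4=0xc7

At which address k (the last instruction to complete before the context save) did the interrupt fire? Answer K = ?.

after  0: x0=0xb9 x1=0x58 x2=0xc3 x3=0x68 x4=0xc7  N=1 Z=0
after  1: x0=0xb9 x1=0x58 x2=0x58 x3=0x68 x4=0xc7  N=1 Z=0
after  2: x0=0xb9 x1=0x00 x2=0x58 x3=0x68 x4=0xc7  N=0 Z=1
-- IRQ taken; context saved, return-PC = 3 --

K = 2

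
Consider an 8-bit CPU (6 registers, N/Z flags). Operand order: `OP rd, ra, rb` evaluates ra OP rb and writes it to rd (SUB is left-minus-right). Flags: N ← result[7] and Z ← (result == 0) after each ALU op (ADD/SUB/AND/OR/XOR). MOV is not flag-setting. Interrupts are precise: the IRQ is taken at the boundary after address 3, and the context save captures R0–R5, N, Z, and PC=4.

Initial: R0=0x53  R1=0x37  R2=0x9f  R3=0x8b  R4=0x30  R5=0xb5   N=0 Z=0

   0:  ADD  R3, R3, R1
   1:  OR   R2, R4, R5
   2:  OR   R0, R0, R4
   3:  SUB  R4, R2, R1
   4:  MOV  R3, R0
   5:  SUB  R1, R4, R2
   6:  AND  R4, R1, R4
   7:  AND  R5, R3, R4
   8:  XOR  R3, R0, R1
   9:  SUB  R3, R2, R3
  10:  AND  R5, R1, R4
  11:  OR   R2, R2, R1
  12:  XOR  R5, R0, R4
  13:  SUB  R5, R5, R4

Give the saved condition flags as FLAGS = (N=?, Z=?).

after  0: R0=0x53 R1=0x37 R2=0x9f R3=0xc2 R4=0x30 R5=0xb5  N=1 Z=0
after  1: R0=0x53 R1=0x37 R2=0xb5 R3=0xc2 R4=0x30 R5=0xb5  N=1 Z=0
after  2: R0=0x73 R1=0x37 R2=0xb5 R3=0xc2 R4=0x30 R5=0xb5  N=0 Z=0
after  3: R0=0x73 R1=0x37 R2=0xb5 R3=0xc2 R4=0x7e R5=0xb5  N=0 Z=0
-- IRQ taken; context saved, return-PC = 4 --

FLAGS = (N=0, Z=0)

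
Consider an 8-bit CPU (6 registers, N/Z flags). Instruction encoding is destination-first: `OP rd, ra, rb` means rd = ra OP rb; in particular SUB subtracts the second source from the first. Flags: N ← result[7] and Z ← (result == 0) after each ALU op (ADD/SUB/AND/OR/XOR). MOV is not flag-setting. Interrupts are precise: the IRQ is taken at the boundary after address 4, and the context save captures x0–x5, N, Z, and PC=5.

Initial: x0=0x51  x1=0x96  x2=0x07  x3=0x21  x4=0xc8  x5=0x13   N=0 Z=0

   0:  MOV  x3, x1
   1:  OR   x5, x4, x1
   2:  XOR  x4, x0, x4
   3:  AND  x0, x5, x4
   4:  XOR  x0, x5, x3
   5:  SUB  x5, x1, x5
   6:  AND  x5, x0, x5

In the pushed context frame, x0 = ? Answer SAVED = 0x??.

after  0: x0=0x51 x1=0x96 x2=0x07 x3=0x96 x4=0xc8 x5=0x13  N=0 Z=0
after  1: x0=0x51 x1=0x96 x2=0x07 x3=0x96 x4=0xc8 x5=0xde  N=1 Z=0
after  2: x0=0x51 x1=0x96 x2=0x07 x3=0x96 x4=0x99 x5=0xde  N=1 Z=0
after  3: x0=0x98 x1=0x96 x2=0x07 x3=0x96 x4=0x99 x5=0xde  N=1 Z=0
after  4: x0=0x48 x1=0x96 x2=0x07 x3=0x96 x4=0x99 x5=0xde  N=0 Z=0
-- IRQ taken; context saved, return-PC = 5 --

SAVED = 0x48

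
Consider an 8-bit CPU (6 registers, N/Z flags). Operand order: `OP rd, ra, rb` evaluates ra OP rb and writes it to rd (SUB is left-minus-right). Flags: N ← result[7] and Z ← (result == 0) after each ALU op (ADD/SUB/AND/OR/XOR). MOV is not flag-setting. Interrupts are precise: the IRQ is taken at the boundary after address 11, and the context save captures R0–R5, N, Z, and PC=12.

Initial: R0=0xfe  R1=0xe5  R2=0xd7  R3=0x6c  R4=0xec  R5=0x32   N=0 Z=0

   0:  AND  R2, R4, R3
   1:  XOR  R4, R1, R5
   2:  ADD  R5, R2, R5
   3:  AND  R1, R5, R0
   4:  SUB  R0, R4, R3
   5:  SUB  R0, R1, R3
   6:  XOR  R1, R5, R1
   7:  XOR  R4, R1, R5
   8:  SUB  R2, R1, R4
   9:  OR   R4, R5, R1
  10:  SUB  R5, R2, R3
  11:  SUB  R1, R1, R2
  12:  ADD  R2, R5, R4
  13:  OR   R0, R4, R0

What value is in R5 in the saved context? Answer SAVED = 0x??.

after  0: R0=0xfe R1=0xe5 R2=0x6c R3=0x6c R4=0xec R5=0x32  N=0 Z=0
after  1: R0=0xfe R1=0xe5 R2=0x6c R3=0x6c R4=0xd7 R5=0x32  N=1 Z=0
after  2: R0=0xfe R1=0xe5 R2=0x6c R3=0x6c R4=0xd7 R5=0x9e  N=1 Z=0
after  3: R0=0xfe R1=0x9e R2=0x6c R3=0x6c R4=0xd7 R5=0x9e  N=1 Z=0
after  4: R0=0x6b R1=0x9e R2=0x6c R3=0x6c R4=0xd7 R5=0x9e  N=0 Z=0
after  5: R0=0x32 R1=0x9e R2=0x6c R3=0x6c R4=0xd7 R5=0x9e  N=0 Z=0
after  6: R0=0x32 R1=0x00 R2=0x6c R3=0x6c R4=0xd7 R5=0x9e  N=0 Z=1
after  7: R0=0x32 R1=0x00 R2=0x6c R3=0x6c R4=0x9e R5=0x9e  N=1 Z=0
after  8: R0=0x32 R1=0x00 R2=0x62 R3=0x6c R4=0x9e R5=0x9e  N=0 Z=0
after  9: R0=0x32 R1=0x00 R2=0x62 R3=0x6c R4=0x9e R5=0x9e  N=1 Z=0
after 10: R0=0x32 R1=0x00 R2=0x62 R3=0x6c R4=0x9e R5=0xf6  N=1 Z=0
after 11: R0=0x32 R1=0x9e R2=0x62 R3=0x6c R4=0x9e R5=0xf6  N=1 Z=0
-- IRQ taken; context saved, return-PC = 12 --

SAVED = 0xf6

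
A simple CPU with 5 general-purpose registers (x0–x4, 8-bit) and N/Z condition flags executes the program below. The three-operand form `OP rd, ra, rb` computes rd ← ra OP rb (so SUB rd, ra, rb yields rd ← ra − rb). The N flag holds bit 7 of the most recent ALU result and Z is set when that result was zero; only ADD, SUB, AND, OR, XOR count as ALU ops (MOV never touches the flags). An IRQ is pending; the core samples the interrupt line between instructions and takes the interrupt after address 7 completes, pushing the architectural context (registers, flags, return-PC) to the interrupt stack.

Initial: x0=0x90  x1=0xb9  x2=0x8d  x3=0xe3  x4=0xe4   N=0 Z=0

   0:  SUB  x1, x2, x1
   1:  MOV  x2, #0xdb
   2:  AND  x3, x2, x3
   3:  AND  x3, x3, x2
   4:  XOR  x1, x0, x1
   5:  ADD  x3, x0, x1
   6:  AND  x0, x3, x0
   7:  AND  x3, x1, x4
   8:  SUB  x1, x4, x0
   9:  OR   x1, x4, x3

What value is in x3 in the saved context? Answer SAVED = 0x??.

SAVED = 0x44

after  0: x0=0x90 x1=0xd4 x2=0x8d x3=0xe3 x4=0xe4  N=1 Z=0
after  1: x0=0x90 x1=0xd4 x2=0xdb x3=0xe3 x4=0xe4  N=1 Z=0
after  2: x0=0x90 x1=0xd4 x2=0xdb x3=0xc3 x4=0xe4  N=1 Z=0
after  3: x0=0x90 x1=0xd4 x2=0xdb x3=0xc3 x4=0xe4  N=1 Z=0
after  4: x0=0x90 x1=0x44 x2=0xdb x3=0xc3 x4=0xe4  N=0 Z=0
after  5: x0=0x90 x1=0x44 x2=0xdb x3=0xd4 x4=0xe4  N=1 Z=0
after  6: x0=0x90 x1=0x44 x2=0xdb x3=0xd4 x4=0xe4  N=1 Z=0
after  7: x0=0x90 x1=0x44 x2=0xdb x3=0x44 x4=0xe4  N=0 Z=0
-- IRQ taken; context saved, return-PC = 8 --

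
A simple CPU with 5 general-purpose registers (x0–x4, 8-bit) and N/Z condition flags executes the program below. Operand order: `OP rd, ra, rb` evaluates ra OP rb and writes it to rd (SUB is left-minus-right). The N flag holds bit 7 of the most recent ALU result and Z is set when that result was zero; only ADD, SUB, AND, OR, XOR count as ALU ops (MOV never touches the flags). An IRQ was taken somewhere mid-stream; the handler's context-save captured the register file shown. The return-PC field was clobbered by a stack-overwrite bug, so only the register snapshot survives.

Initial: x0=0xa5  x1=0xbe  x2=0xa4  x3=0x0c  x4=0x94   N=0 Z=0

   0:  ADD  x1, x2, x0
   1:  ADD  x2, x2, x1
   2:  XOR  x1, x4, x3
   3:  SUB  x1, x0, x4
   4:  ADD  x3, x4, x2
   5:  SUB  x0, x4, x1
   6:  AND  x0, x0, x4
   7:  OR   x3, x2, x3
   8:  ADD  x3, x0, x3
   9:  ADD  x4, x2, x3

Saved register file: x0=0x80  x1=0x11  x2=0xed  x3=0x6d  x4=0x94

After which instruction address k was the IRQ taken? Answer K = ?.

K = 8

after  0: x0=0xa5 x1=0x49 x2=0xa4 x3=0x0c x4=0x94  N=0 Z=0
after  1: x0=0xa5 x1=0x49 x2=0xed x3=0x0c x4=0x94  N=1 Z=0
after  2: x0=0xa5 x1=0x98 x2=0xed x3=0x0c x4=0x94  N=1 Z=0
after  3: x0=0xa5 x1=0x11 x2=0xed x3=0x0c x4=0x94  N=0 Z=0
after  4: x0=0xa5 x1=0x11 x2=0xed x3=0x81 x4=0x94  N=1 Z=0
after  5: x0=0x83 x1=0x11 x2=0xed x3=0x81 x4=0x94  N=1 Z=0
after  6: x0=0x80 x1=0x11 x2=0xed x3=0x81 x4=0x94  N=1 Z=0
after  7: x0=0x80 x1=0x11 x2=0xed x3=0xed x4=0x94  N=1 Z=0
after  8: x0=0x80 x1=0x11 x2=0xed x3=0x6d x4=0x94  N=0 Z=0
-- IRQ taken; context saved, return-PC = 9 --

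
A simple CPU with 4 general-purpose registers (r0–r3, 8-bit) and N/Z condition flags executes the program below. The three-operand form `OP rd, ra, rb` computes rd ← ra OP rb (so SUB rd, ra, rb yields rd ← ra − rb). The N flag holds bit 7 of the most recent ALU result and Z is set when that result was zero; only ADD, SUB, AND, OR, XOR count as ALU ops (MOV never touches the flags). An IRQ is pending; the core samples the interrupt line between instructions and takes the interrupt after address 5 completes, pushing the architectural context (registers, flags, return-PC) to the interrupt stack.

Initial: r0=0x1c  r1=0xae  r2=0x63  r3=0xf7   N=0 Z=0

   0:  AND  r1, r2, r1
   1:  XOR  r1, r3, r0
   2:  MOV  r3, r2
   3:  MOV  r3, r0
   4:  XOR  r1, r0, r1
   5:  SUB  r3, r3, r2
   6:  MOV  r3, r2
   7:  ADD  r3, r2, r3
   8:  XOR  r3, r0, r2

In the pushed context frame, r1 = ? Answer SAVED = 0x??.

SAVED = 0xf7

after  0: r0=0x1c r1=0x22 r2=0x63 r3=0xf7  N=0 Z=0
after  1: r0=0x1c r1=0xeb r2=0x63 r3=0xf7  N=1 Z=0
after  2: r0=0x1c r1=0xeb r2=0x63 r3=0x63  N=1 Z=0
after  3: r0=0x1c r1=0xeb r2=0x63 r3=0x1c  N=1 Z=0
after  4: r0=0x1c r1=0xf7 r2=0x63 r3=0x1c  N=1 Z=0
after  5: r0=0x1c r1=0xf7 r2=0x63 r3=0xb9  N=1 Z=0
-- IRQ taken; context saved, return-PC = 6 --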